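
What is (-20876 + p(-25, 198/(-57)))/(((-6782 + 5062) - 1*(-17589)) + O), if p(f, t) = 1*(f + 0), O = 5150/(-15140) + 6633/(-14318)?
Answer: -113270106063/85995517414 ≈ -1.3172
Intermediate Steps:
O = -4354033/5419363 (O = 5150*(-1/15140) + 6633*(-1/14318) = -515/1514 - 6633/14318 = -4354033/5419363 ≈ -0.80342)
p(f, t) = f (p(f, t) = 1*f = f)
(-20876 + p(-25, 198/(-57)))/(((-6782 + 5062) - 1*(-17589)) + O) = (-20876 - 25)/(((-6782 + 5062) - 1*(-17589)) - 4354033/5419363) = -20901/((-1720 + 17589) - 4354033/5419363) = -20901/(15869 - 4354033/5419363) = -20901/85995517414/5419363 = -20901*5419363/85995517414 = -113270106063/85995517414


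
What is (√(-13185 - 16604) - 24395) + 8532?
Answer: -15863 + I*√29789 ≈ -15863.0 + 172.59*I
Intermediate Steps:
(√(-13185 - 16604) - 24395) + 8532 = (√(-29789) - 24395) + 8532 = (I*√29789 - 24395) + 8532 = (-24395 + I*√29789) + 8532 = -15863 + I*√29789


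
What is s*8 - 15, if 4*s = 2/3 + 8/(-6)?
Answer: -49/3 ≈ -16.333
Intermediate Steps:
s = -⅙ (s = (2/3 + 8/(-6))/4 = (2*(⅓) + 8*(-⅙))/4 = (⅔ - 4/3)/4 = (¼)*(-⅔) = -⅙ ≈ -0.16667)
s*8 - 15 = -⅙*8 - 15 = -4/3 - 15 = -49/3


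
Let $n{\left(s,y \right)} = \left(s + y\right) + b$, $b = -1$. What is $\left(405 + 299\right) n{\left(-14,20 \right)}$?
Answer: $3520$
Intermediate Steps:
$n{\left(s,y \right)} = -1 + s + y$ ($n{\left(s,y \right)} = \left(s + y\right) - 1 = -1 + s + y$)
$\left(405 + 299\right) n{\left(-14,20 \right)} = \left(405 + 299\right) \left(-1 - 14 + 20\right) = 704 \cdot 5 = 3520$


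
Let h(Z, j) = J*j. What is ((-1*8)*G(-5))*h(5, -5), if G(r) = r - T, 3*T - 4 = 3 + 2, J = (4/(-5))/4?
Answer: 64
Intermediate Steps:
J = -1/5 (J = (4*(-1/5))*(1/4) = -4/5*1/4 = -1/5 ≈ -0.20000)
T = 3 (T = 4/3 + (3 + 2)/3 = 4/3 + (1/3)*5 = 4/3 + 5/3 = 3)
G(r) = -3 + r (G(r) = r - 1*3 = r - 3 = -3 + r)
h(Z, j) = -j/5
((-1*8)*G(-5))*h(5, -5) = ((-1*8)*(-3 - 5))*(-1/5*(-5)) = -8*(-8)*1 = 64*1 = 64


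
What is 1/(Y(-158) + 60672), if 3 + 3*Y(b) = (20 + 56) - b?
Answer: 1/60749 ≈ 1.6461e-5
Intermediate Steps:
Y(b) = 73/3 - b/3 (Y(b) = -1 + ((20 + 56) - b)/3 = -1 + (76 - b)/3 = -1 + (76/3 - b/3) = 73/3 - b/3)
1/(Y(-158) + 60672) = 1/((73/3 - ⅓*(-158)) + 60672) = 1/((73/3 + 158/3) + 60672) = 1/(77 + 60672) = 1/60749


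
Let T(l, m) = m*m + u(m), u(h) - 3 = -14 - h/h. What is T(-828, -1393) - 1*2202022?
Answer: -261585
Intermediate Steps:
u(h) = -12 (u(h) = 3 + (-14 - h/h) = 3 + (-14 - 1*1) = 3 + (-14 - 1) = 3 - 15 = -12)
T(l, m) = -12 + m² (T(l, m) = m*m - 12 = m² - 12 = -12 + m²)
T(-828, -1393) - 1*2202022 = (-12 + (-1393)²) - 1*2202022 = (-12 + 1940449) - 2202022 = 1940437 - 2202022 = -261585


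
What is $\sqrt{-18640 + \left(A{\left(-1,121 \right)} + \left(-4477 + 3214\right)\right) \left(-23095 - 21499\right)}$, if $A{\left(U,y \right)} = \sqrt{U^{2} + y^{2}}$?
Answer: $\sqrt{56303582 - 44594 \sqrt{14642}} \approx 7135.0$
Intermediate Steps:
$\sqrt{-18640 + \left(A{\left(-1,121 \right)} + \left(-4477 + 3214\right)\right) \left(-23095 - 21499\right)} = \sqrt{-18640 + \left(\sqrt{\left(-1\right)^{2} + 121^{2}} + \left(-4477 + 3214\right)\right) \left(-23095 - 21499\right)} = \sqrt{-18640 + \left(\sqrt{1 + 14641} - 1263\right) \left(-44594\right)} = \sqrt{-18640 + \left(\sqrt{14642} - 1263\right) \left(-44594\right)} = \sqrt{-18640 + \left(-1263 + \sqrt{14642}\right) \left(-44594\right)} = \sqrt{-18640 + \left(56322222 - 44594 \sqrt{14642}\right)} = \sqrt{56303582 - 44594 \sqrt{14642}}$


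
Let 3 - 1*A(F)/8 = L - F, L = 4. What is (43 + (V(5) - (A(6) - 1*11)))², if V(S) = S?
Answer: 361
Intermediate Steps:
A(F) = -8 + 8*F (A(F) = 24 - 8*(4 - F) = 24 + (-32 + 8*F) = -8 + 8*F)
(43 + (V(5) - (A(6) - 1*11)))² = (43 + (5 - ((-8 + 8*6) - 1*11)))² = (43 + (5 - ((-8 + 48) - 11)))² = (43 + (5 - (40 - 11)))² = (43 + (5 - 1*29))² = (43 + (5 - 29))² = (43 - 24)² = 19² = 361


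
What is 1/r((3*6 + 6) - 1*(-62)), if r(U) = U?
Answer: 1/86 ≈ 0.011628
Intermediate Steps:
1/r((3*6 + 6) - 1*(-62)) = 1/((3*6 + 6) - 1*(-62)) = 1/((18 + 6) + 62) = 1/(24 + 62) = 1/86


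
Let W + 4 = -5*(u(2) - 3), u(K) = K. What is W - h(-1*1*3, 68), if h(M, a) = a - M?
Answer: -70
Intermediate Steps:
W = 1 (W = -4 - 5*(2 - 3) = -4 - 5*(-1) = -4 + 5 = 1)
W - h(-1*1*3, 68) = 1 - (68 - (-1*1)*3) = 1 - (68 - (-1)*3) = 1 - (68 - 1*(-3)) = 1 - (68 + 3) = 1 - 1*71 = 1 - 71 = -70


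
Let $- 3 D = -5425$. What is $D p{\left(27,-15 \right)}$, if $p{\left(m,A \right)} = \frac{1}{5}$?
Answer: $\frac{1085}{3} \approx 361.67$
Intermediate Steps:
$D = \frac{5425}{3}$ ($D = \left(- \frac{1}{3}\right) \left(-5425\right) = \frac{5425}{3} \approx 1808.3$)
$p{\left(m,A \right)} = \frac{1}{5}$
$D p{\left(27,-15 \right)} = \frac{5425}{3} \cdot \frac{1}{5} = \frac{1085}{3}$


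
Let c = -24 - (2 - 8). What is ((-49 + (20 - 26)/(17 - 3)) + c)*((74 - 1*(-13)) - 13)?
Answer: -34928/7 ≈ -4989.7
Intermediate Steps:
c = -18 (c = -24 - 1*(-6) = -24 + 6 = -18)
((-49 + (20 - 26)/(17 - 3)) + c)*((74 - 1*(-13)) - 13) = ((-49 + (20 - 26)/(17 - 3)) - 18)*((74 - 1*(-13)) - 13) = ((-49 - 6/14) - 18)*((74 + 13) - 13) = ((-49 - 6*1/14) - 18)*(87 - 13) = ((-49 - 3/7) - 18)*74 = (-346/7 - 18)*74 = -472/7*74 = -34928/7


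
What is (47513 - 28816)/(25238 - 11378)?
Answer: 2671/1980 ≈ 1.3490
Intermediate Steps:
(47513 - 28816)/(25238 - 11378) = 18697/13860 = 18697*(1/13860) = 2671/1980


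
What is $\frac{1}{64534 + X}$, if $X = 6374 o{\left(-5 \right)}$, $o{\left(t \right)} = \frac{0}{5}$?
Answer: $\frac{1}{64534} \approx 1.5496 \cdot 10^{-5}$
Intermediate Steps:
$o{\left(t \right)} = 0$ ($o{\left(t \right)} = 0 \cdot \frac{1}{5} = 0$)
$X = 0$ ($X = 6374 \cdot 0 = 0$)
$\frac{1}{64534 + X} = \frac{1}{64534 + 0} = \frac{1}{64534}$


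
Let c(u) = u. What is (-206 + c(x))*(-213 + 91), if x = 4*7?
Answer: 21716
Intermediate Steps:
x = 28
(-206 + c(x))*(-213 + 91) = (-206 + 28)*(-213 + 91) = -178*(-122) = 21716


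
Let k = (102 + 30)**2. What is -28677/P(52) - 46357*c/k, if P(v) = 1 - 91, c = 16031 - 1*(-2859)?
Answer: -2175329657/43560 ≈ -49939.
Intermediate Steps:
c = 18890 (c = 16031 + 2859 = 18890)
k = 17424 (k = 132**2 = 17424)
P(v) = -90
-28677/P(52) - 46357*c/k = -28677/(-90) - 46357/(17424/18890) = -28677*(-1/90) - 46357/(17424*(1/18890)) = 9559/30 - 46357/8712/9445 = 9559/30 - 46357*9445/8712 = 9559/30 - 437841865/8712 = -2175329657/43560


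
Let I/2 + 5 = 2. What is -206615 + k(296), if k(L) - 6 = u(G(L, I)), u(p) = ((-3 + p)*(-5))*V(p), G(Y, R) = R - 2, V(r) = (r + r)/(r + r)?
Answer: -206554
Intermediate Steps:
I = -6 (I = -10 + 2*2 = -10 + 4 = -6)
V(r) = 1 (V(r) = (2*r)/((2*r)) = (2*r)*(1/(2*r)) = 1)
G(Y, R) = -2 + R
u(p) = 15 - 5*p (u(p) = ((-3 + p)*(-5))*1 = (15 - 5*p)*1 = 15 - 5*p)
k(L) = 61 (k(L) = 6 + (15 - 5*(-2 - 6)) = 6 + (15 - 5*(-8)) = 6 + (15 + 40) = 6 + 55 = 61)
-206615 + k(296) = -206615 + 61 = -206554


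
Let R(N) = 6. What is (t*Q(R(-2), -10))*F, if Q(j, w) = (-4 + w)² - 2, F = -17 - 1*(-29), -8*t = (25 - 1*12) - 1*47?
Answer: 9894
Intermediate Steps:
t = 17/4 (t = -((25 - 1*12) - 1*47)/8 = -((25 - 12) - 47)/8 = -(13 - 47)/8 = -⅛*(-34) = 17/4 ≈ 4.2500)
F = 12 (F = -17 + 29 = 12)
Q(j, w) = -2 + (-4 + w)²
(t*Q(R(-2), -10))*F = (17*(-2 + (-4 - 10)²)/4)*12 = (17*(-2 + (-14)²)/4)*12 = (17*(-2 + 196)/4)*12 = ((17/4)*194)*12 = (1649/2)*12 = 9894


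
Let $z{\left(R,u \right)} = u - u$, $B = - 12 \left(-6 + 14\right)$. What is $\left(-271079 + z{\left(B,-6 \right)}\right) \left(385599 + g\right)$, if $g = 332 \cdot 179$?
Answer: $-120637474133$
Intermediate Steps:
$B = -96$ ($B = \left(-12\right) 8 = -96$)
$g = 59428$
$z{\left(R,u \right)} = 0$
$\left(-271079 + z{\left(B,-6 \right)}\right) \left(385599 + g\right) = \left(-271079 + 0\right) \left(385599 + 59428\right) = \left(-271079\right) 445027 = -120637474133$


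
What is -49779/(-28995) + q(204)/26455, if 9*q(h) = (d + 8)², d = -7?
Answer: 158028800/92047527 ≈ 1.7168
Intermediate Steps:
q(h) = ⅑ (q(h) = (-7 + 8)²/9 = (⅑)*1² = (⅑)*1 = ⅑)
-49779/(-28995) + q(204)/26455 = -49779/(-28995) + (⅑)/26455 = -49779*(-1/28995) + (⅑)*(1/26455) = 16593/9665 + 1/238095 = 158028800/92047527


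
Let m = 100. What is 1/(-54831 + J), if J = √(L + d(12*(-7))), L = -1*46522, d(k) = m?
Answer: -18277/1002161661 - I*√5158/1002161661 ≈ -1.8238e-5 - 7.1664e-8*I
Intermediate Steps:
d(k) = 100
L = -46522
J = 3*I*√5158 (J = √(-46522 + 100) = √(-46422) = 3*I*√5158 ≈ 215.46*I)
1/(-54831 + J) = 1/(-54831 + 3*I*√5158)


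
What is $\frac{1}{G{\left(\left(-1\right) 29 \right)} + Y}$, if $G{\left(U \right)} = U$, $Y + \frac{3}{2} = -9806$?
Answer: $- \frac{2}{19673} \approx -0.00010166$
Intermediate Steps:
$Y = - \frac{19615}{2}$ ($Y = - \frac{3}{2} - 9806 = - \frac{19615}{2} \approx -9807.5$)
$\frac{1}{G{\left(\left(-1\right) 29 \right)} + Y} = \frac{1}{\left(-1\right) 29 - \frac{19615}{2}} = \frac{1}{-29 - \frac{19615}{2}} = \frac{1}{- \frac{19673}{2}} = - \frac{2}{19673}$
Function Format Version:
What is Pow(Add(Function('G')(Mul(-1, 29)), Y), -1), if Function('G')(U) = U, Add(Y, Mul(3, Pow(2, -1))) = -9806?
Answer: Rational(-2, 19673) ≈ -0.00010166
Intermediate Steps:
Y = Rational(-19615, 2) (Y = Add(Rational(-3, 2), -9806) = Rational(-19615, 2) ≈ -9807.5)
Pow(Add(Function('G')(Mul(-1, 29)), Y), -1) = Pow(Add(Mul(-1, 29), Rational(-19615, 2)), -1) = Pow(Add(-29, Rational(-19615, 2)), -1) = Pow(Rational(-19673, 2), -1) = Rational(-2, 19673)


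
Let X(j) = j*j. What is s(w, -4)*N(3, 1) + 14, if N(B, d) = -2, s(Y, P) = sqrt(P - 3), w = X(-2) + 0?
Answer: 14 - 2*I*sqrt(7) ≈ 14.0 - 5.2915*I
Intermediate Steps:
X(j) = j**2
w = 4 (w = (-2)**2 + 0 = 4 + 0 = 4)
s(Y, P) = sqrt(-3 + P)
s(w, -4)*N(3, 1) + 14 = sqrt(-3 - 4)*(-2) + 14 = sqrt(-7)*(-2) + 14 = (I*sqrt(7))*(-2) + 14 = -2*I*sqrt(7) + 14 = 14 - 2*I*sqrt(7)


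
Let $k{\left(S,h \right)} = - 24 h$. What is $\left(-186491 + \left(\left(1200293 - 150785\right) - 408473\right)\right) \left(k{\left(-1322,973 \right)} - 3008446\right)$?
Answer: $-1378085590112$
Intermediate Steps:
$\left(-186491 + \left(\left(1200293 - 150785\right) - 408473\right)\right) \left(k{\left(-1322,973 \right)} - 3008446\right) = \left(-186491 + \left(\left(1200293 - 150785\right) - 408473\right)\right) \left(\left(-24\right) 973 - 3008446\right) = \left(-186491 + \left(1049508 - 408473\right)\right) \left(-23352 - 3008446\right) = \left(-186491 + 641035\right) \left(-3031798\right) = 454544 \left(-3031798\right) = -1378085590112$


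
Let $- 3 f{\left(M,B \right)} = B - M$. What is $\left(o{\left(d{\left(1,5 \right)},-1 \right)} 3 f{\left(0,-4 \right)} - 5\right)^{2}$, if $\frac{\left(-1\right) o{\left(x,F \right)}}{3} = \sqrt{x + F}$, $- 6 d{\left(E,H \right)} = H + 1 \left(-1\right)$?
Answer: $-215 + 40 i \sqrt{15} \approx -215.0 + 154.92 i$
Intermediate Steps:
$d{\left(E,H \right)} = \frac{1}{6} - \frac{H}{6}$ ($d{\left(E,H \right)} = - \frac{H + 1 \left(-1\right)}{6} = - \frac{H - 1}{6} = - \frac{-1 + H}{6} = \frac{1}{6} - \frac{H}{6}$)
$f{\left(M,B \right)} = - \frac{B}{3} + \frac{M}{3}$ ($f{\left(M,B \right)} = - \frac{B - M}{3} = - \frac{B}{3} + \frac{M}{3}$)
$o{\left(x,F \right)} = - 3 \sqrt{F + x}$ ($o{\left(x,F \right)} = - 3 \sqrt{x + F} = - 3 \sqrt{F + x}$)
$\left(o{\left(d{\left(1,5 \right)},-1 \right)} 3 f{\left(0,-4 \right)} - 5\right)^{2} = \left(- 3 \sqrt{-1 + \left(\frac{1}{6} - \frac{5}{6}\right)} 3 \left(\left(- \frac{1}{3}\right) \left(-4\right) + \frac{1}{3} \cdot 0\right) - 5\right)^{2} = \left(- 3 \sqrt{-1 + \left(\frac{1}{6} - \frac{5}{6}\right)} 3 \left(\frac{4}{3} + 0\right) - 5\right)^{2} = \left(- 3 \sqrt{-1 - \frac{2}{3}} \cdot 3 \cdot \frac{4}{3} - 5\right)^{2} = \left(- 3 \sqrt{- \frac{5}{3}} \cdot 3 \cdot \frac{4}{3} - 5\right)^{2} = \left(- 3 \frac{i \sqrt{15}}{3} \cdot 3 \cdot \frac{4}{3} - 5\right)^{2} = \left(- i \sqrt{15} \cdot 3 \cdot \frac{4}{3} - 5\right)^{2} = \left(- 3 i \sqrt{15} \cdot \frac{4}{3} - 5\right)^{2} = \left(- 4 i \sqrt{15} - 5\right)^{2} = \left(-5 - 4 i \sqrt{15}\right)^{2}$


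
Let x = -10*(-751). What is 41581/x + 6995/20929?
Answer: 922781199/157176790 ≈ 5.8710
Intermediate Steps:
x = 7510
41581/x + 6995/20929 = 41581/7510 + 6995/20929 = 922781199/157176790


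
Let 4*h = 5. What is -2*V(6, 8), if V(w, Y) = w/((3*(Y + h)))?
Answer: -16/37 ≈ -0.43243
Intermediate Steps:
h = 5/4 (h = (¼)*5 = 5/4 ≈ 1.2500)
V(w, Y) = w/(15/4 + 3*Y) (V(w, Y) = w/((3*(Y + 5/4))) = w/((3*(5/4 + Y))) = w/(15/4 + 3*Y))
-2*V(6, 8) = -8*6/(3*(5 + 4*8)) = -8*6/(3*(5 + 32)) = -8*6/(3*37) = -2*8/37 = -16/37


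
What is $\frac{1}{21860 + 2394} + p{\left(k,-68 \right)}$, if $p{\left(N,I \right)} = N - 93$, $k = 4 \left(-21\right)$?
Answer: $- \frac{4292957}{24254} \approx -177.0$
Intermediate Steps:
$k = -84$
$p{\left(N,I \right)} = -93 + N$
$\frac{1}{21860 + 2394} + p{\left(k,-68 \right)} = \frac{1}{21860 + 2394} - 177 = \frac{1}{24254} - 177 = - \frac{4292957}{24254}$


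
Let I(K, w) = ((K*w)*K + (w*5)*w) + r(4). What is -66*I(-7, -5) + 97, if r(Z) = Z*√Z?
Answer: 7489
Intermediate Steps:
r(Z) = Z^(3/2)
I(K, w) = 8 + 5*w² + w*K² (I(K, w) = ((K*w)*K + (w*5)*w) + 4^(3/2) = (w*K² + (5*w)*w) + 8 = (w*K² + 5*w²) + 8 = (5*w² + w*K²) + 8 = 8 + 5*w² + w*K²)
-66*I(-7, -5) + 97 = -66*(8 + 5*(-5)² - 5*(-7)²) + 97 = -66*(8 + 5*25 - 5*49) + 97 = -66*(8 + 125 - 245) + 97 = -66*(-112) + 97 = 7392 + 97 = 7489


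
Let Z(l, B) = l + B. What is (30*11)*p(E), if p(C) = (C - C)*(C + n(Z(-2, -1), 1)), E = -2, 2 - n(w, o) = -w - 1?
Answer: 0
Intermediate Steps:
Z(l, B) = B + l
n(w, o) = 3 + w (n(w, o) = 2 - (-w - 1) = 2 - (-1 - w) = 2 + (1 + w) = 3 + w)
p(C) = 0 (p(C) = (C - C)*(C + (3 + (-1 - 2))) = 0*(C + (3 - 3)) = 0*(C + 0) = 0*C = 0)
(30*11)*p(E) = (30*11)*0 = 330*0 = 0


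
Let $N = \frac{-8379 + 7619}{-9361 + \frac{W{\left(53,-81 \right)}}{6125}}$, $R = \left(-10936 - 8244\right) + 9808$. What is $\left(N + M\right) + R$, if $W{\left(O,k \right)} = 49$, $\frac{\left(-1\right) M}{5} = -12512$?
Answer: $\frac{15559162578}{292531} \approx 53188.0$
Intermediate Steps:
$M = 62560$ ($M = \left(-5\right) \left(-12512\right) = 62560$)
$R = -9372$ ($R = -19180 + 9808 = -9372$)
$N = \frac{23750}{292531}$ ($N = \frac{-8379 + 7619}{-9361 + \frac{49}{6125}} = - \frac{760}{-9361 + 49 \cdot \frac{1}{6125}} = - \frac{760}{-9361 + \frac{1}{125}} = - \frac{760}{- \frac{1170124}{125}} = \left(-760\right) \left(- \frac{125}{1170124}\right) = \frac{23750}{292531} \approx 0.081188$)
$\left(N + M\right) + R = \left(\frac{23750}{292531} + 62560\right) - 9372 = \frac{18300763110}{292531} - 9372 = \frac{15559162578}{292531}$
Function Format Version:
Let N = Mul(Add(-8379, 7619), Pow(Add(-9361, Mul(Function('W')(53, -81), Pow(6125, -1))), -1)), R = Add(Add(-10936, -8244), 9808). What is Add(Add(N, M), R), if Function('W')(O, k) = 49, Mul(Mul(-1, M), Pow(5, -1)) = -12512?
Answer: Rational(15559162578, 292531) ≈ 53188.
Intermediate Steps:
M = 62560 (M = Mul(-5, -12512) = 62560)
R = -9372 (R = Add(-19180, 9808) = -9372)
N = Rational(23750, 292531) (N = Mul(Add(-8379, 7619), Pow(Add(-9361, Mul(49, Pow(6125, -1))), -1)) = Mul(-760, Pow(Add(-9361, Mul(49, Rational(1, 6125))), -1)) = Mul(-760, Pow(Add(-9361, Rational(1, 125)), -1)) = Mul(-760, Pow(Rational(-1170124, 125), -1)) = Mul(-760, Rational(-125, 1170124)) = Rational(23750, 292531) ≈ 0.081188)
Add(Add(N, M), R) = Add(Add(Rational(23750, 292531), 62560), -9372) = Add(Rational(18300763110, 292531), -9372) = Rational(15559162578, 292531)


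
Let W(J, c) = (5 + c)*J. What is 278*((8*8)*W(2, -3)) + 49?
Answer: 71217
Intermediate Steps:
W(J, c) = J*(5 + c)
278*((8*8)*W(2, -3)) + 49 = 278*((8*8)*(2*(5 - 3))) + 49 = 278*(64*(2*2)) + 49 = 278*(64*4) + 49 = 278*256 + 49 = 71168 + 49 = 71217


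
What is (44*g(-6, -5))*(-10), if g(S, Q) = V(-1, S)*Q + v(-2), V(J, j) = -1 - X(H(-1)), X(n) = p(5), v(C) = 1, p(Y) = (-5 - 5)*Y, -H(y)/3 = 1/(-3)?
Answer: 107360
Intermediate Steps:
H(y) = 1 (H(y) = -3/(-3) = -3*(-1/3) = 1)
p(Y) = -10*Y
X(n) = -50 (X(n) = -10*5 = -50)
V(J, j) = 49 (V(J, j) = -1 - 1*(-50) = -1 + 50 = 49)
g(S, Q) = 1 + 49*Q (g(S, Q) = 49*Q + 1 = 1 + 49*Q)
(44*g(-6, -5))*(-10) = (44*(1 + 49*(-5)))*(-10) = (44*(1 - 245))*(-10) = (44*(-244))*(-10) = -10736*(-10) = 107360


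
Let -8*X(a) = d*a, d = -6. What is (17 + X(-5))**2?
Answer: 2809/16 ≈ 175.56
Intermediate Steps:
X(a) = 3*a/4 (X(a) = -(-3)*a/4 = 3*a/4)
(17 + X(-5))**2 = (17 + (3/4)*(-5))**2 = (17 - 15/4)**2 = (53/4)**2 = 2809/16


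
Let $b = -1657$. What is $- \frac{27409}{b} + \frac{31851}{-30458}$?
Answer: $\frac{782046215}{50468906} \approx 15.496$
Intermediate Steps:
$- \frac{27409}{b} + \frac{31851}{-30458} = - \frac{27409}{-1657} + \frac{31851}{-30458} = \left(-27409\right) \left(- \frac{1}{1657}\right) + 31851 \left(- \frac{1}{30458}\right) = \frac{27409}{1657} - \frac{31851}{30458} = \frac{782046215}{50468906}$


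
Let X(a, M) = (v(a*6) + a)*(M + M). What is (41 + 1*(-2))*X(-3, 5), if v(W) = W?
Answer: -8190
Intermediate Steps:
X(a, M) = 14*M*a (X(a, M) = (a*6 + a)*(M + M) = (6*a + a)*(2*M) = (7*a)*(2*M) = 14*M*a)
(41 + 1*(-2))*X(-3, 5) = (41 + 1*(-2))*(14*5*(-3)) = (41 - 2)*(-210) = 39*(-210) = -8190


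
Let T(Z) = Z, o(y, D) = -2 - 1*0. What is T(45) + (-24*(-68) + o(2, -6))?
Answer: 1675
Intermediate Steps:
o(y, D) = -2 (o(y, D) = -2 + 0 = -2)
T(45) + (-24*(-68) + o(2, -6)) = 45 + (-24*(-68) - 2) = 45 + (1632 - 2) = 45 + 1630 = 1675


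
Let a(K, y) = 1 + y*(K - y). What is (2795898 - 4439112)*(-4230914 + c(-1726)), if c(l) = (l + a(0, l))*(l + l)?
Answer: -16901267964479532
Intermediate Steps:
c(l) = 2*l*(1 + l - l²) (c(l) = (l + (1 - l² + 0*l))*(l + l) = (l + (1 - l² + 0))*(2*l) = (l + (1 - l²))*(2*l) = (1 + l - l²)*(2*l) = 2*l*(1 + l - l²))
(2795898 - 4439112)*(-4230914 + c(-1726)) = (2795898 - 4439112)*(-4230914 + 2*(-1726)*(1 - 1726 - 1*(-1726)²)) = -1643214*(-4230914 + 2*(-1726)*(1 - 1726 - 1*2979076)) = -1643214*(-4230914 + 2*(-1726)*(1 - 1726 - 2979076)) = -1643214*(-4230914 + 2*(-1726)*(-2980801)) = -1643214*(-4230914 + 10289725052) = -1643214*10285494138 = -16901267964479532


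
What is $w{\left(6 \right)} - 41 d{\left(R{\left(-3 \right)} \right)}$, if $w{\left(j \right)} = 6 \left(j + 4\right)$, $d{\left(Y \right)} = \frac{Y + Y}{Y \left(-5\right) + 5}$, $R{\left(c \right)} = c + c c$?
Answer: $\frac{1992}{25} \approx 79.68$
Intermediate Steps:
$R{\left(c \right)} = c + c^{2}$
$d{\left(Y \right)} = \frac{2 Y}{5 - 5 Y}$ ($d{\left(Y \right)} = \frac{2 Y}{- 5 Y + 5} = \frac{2 Y}{5 - 5 Y}$)
$w{\left(j \right)} = 24 + 6 j$ ($w{\left(j \right)} = 6 \left(4 + j\right) = 24 + 6 j$)
$w{\left(6 \right)} - 41 d{\left(R{\left(-3 \right)} \right)} = \left(24 + 6 \cdot 6\right) - 41 \left(- \frac{2 \left(- 3 \left(1 - 3\right)\right)}{-5 + 5 \left(- 3 \left(1 - 3\right)\right)}\right) = \left(24 + 36\right) - 41 \left(- \frac{2 \left(\left(-3\right) \left(-2\right)\right)}{-5 + 5 \left(\left(-3\right) \left(-2\right)\right)}\right) = 60 - 41 \left(\left(-2\right) 6 \frac{1}{-5 + 5 \cdot 6}\right) = 60 - 41 \left(\left(-2\right) 6 \frac{1}{-5 + 30}\right) = 60 - 41 \left(\left(-2\right) 6 \cdot \frac{1}{25}\right) = 60 - - \frac{492}{25} = 60 + \frac{492}{25} = \frac{1992}{25}$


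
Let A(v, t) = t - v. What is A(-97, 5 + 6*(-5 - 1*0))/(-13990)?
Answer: -36/6995 ≈ -0.0051465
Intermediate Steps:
A(-97, 5 + 6*(-5 - 1*0))/(-13990) = ((5 + 6*(-5 - 1*0)) - 1*(-97))/(-13990) = ((5 + 6*(-5 + 0)) + 97)*(-1/13990) = ((5 + 6*(-5)) + 97)*(-1/13990) = ((5 - 30) + 97)*(-1/13990) = (-25 + 97)*(-1/13990) = 72*(-1/13990) = -36/6995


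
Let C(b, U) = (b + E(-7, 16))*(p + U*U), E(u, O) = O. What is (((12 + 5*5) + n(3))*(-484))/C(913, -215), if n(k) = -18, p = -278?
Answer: -836/3880433 ≈ -0.00021544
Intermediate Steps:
C(b, U) = (-278 + U**2)*(16 + b) (C(b, U) = (b + 16)*(-278 + U*U) = (16 + b)*(-278 + U**2) = (-278 + U**2)*(16 + b))
(((12 + 5*5) + n(3))*(-484))/C(913, -215) = (((12 + 5*5) - 18)*(-484))/(-4448 - 278*913 + 16*(-215)**2 + 913*(-215)**2) = (((12 + 25) - 18)*(-484))/(-4448 - 253814 + 16*46225 + 913*46225) = ((37 - 18)*(-484))/(-4448 - 253814 + 739600 + 42203425) = (19*(-484))/42684763 = -9196*1/42684763 = -836/3880433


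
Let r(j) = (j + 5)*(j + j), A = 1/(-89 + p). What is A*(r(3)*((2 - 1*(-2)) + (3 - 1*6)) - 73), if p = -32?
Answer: 25/121 ≈ 0.20661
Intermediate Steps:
A = -1/121 (A = 1/(-89 - 32) = 1/(-121) = -1/121 ≈ -0.0082645)
r(j) = 2*j*(5 + j) (r(j) = (5 + j)*(2*j) = 2*j*(5 + j))
A*(r(3)*((2 - 1*(-2)) + (3 - 1*6)) - 73) = -((2*3*(5 + 3))*((2 - 1*(-2)) + (3 - 1*6)) - 73)/121 = -((2*3*8)*((2 + 2) + (3 - 6)) - 73)/121 = -(48*(4 - 3) - 73)/121 = -(48*1 - 73)/121 = -(48 - 73)/121 = -1/121*(-25) = 25/121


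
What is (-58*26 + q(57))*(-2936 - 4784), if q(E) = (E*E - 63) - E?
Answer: -12514120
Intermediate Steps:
q(E) = -63 + E**2 - E (q(E) = (E**2 - 63) - E = (-63 + E**2) - E = -63 + E**2 - E)
(-58*26 + q(57))*(-2936 - 4784) = (-58*26 + (-63 + 57**2 - 1*57))*(-2936 - 4784) = (-1508 + (-63 + 3249 - 57))*(-7720) = (-1508 + 3129)*(-7720) = 1621*(-7720) = -12514120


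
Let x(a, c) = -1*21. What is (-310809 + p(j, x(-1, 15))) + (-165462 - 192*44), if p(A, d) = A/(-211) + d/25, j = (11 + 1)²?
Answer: -2556900756/5275 ≈ -4.8472e+5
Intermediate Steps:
j = 144 (j = 12² = 144)
x(a, c) = -21
p(A, d) = -A/211 + d/25 (p(A, d) = A*(-1/211) + d*(1/25) = -A/211 + d/25)
(-310809 + p(j, x(-1, 15))) + (-165462 - 192*44) = (-310809 + (-1/211*144 + (1/25)*(-21))) + (-165462 - 192*44) = (-310809 + (-144/211 - 21/25)) + (-165462 - 8448) = (-310809 - 8031/5275) - 173910 = -1639525506/5275 - 173910 = -2556900756/5275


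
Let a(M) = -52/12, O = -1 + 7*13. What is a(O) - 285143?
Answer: -855442/3 ≈ -2.8515e+5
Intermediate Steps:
O = 90 (O = -1 + 91 = 90)
a(M) = -13/3 (a(M) = (1/12)*(-52) = -13/3)
a(O) - 285143 = -13/3 - 285143 = -855442/3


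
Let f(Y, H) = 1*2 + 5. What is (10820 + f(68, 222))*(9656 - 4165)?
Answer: 59451057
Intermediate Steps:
f(Y, H) = 7 (f(Y, H) = 2 + 5 = 7)
(10820 + f(68, 222))*(9656 - 4165) = (10820 + 7)*(9656 - 4165) = 10827*5491 = 59451057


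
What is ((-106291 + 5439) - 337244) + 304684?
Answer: -133412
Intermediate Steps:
((-106291 + 5439) - 337244) + 304684 = (-100852 - 337244) + 304684 = -438096 + 304684 = -133412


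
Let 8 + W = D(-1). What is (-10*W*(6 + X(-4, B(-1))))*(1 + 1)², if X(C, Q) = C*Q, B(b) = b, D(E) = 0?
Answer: 3200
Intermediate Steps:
W = -8 (W = -8 + 0 = -8)
(-10*W*(6 + X(-4, B(-1))))*(1 + 1)² = (-(-80)*(6 - 4*(-1)))*(1 + 1)² = -(-80)*(6 + 4)*2² = -(-80)*10*4 = -10*(-80)*4 = 800*4 = 3200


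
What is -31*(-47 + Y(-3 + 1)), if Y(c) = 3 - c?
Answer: 1302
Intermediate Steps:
-31*(-47 + Y(-3 + 1)) = -31*(-47 + (3 - (-3 + 1))) = -31*(-47 + (3 - 1*(-2))) = -31*(-47 + (3 + 2)) = -31*(-47 + 5) = -31*(-42) = 1302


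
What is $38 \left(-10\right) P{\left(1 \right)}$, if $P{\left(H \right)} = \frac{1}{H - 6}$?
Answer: $76$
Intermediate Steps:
$P{\left(H \right)} = \frac{1}{-6 + H}$
$38 \left(-10\right) P{\left(1 \right)} = \frac{38 \left(-10\right)}{-6 + 1} = - \frac{380}{-5} = \left(-380\right) \left(- \frac{1}{5}\right) = 76$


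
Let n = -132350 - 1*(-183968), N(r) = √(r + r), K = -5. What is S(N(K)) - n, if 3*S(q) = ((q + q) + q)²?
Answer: -51648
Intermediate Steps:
N(r) = √2*√r (N(r) = √(2*r) = √2*√r)
S(q) = 3*q² (S(q) = ((q + q) + q)²/3 = (2*q + q)²/3 = (3*q)²/3 = (9*q²)/3 = 3*q²)
n = 51618 (n = -132350 + 183968 = 51618)
S(N(K)) - n = 3*(√2*√(-5))² - 1*51618 = 3*(√2*(I*√5))² - 51618 = 3*(I*√10)² - 51618 = 3*(-10) - 51618 = -30 - 51618 = -51648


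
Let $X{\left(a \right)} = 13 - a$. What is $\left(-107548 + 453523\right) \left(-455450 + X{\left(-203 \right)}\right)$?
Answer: $-157499583150$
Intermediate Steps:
$\left(-107548 + 453523\right) \left(-455450 + X{\left(-203 \right)}\right) = \left(-107548 + 453523\right) \left(-455450 + \left(13 - -203\right)\right) = 345975 \left(-455450 + \left(13 + 203\right)\right) = 345975 \left(-455450 + 216\right) = 345975 \left(-455234\right) = -157499583150$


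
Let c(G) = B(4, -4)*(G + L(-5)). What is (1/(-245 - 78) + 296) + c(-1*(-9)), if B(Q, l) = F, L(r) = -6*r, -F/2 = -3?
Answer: 171189/323 ≈ 530.00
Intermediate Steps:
F = 6 (F = -2*(-3) = 6)
L(r) = -6*r
B(Q, l) = 6
c(G) = 180 + 6*G (c(G) = 6*(G - 6*(-5)) = 6*(G + 30) = 6*(30 + G) = 180 + 6*G)
(1/(-245 - 78) + 296) + c(-1*(-9)) = (1/(-245 - 78) + 296) + (180 + 6*(-1*(-9))) = (1/(-323) + 296) + (180 + 6*9) = (-1/323 + 296) + (180 + 54) = 95607/323 + 234 = 171189/323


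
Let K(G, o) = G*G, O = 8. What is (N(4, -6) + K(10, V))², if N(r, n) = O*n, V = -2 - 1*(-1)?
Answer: 2704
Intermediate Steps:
V = -1 (V = -2 + 1 = -1)
K(G, o) = G²
N(r, n) = 8*n
(N(4, -6) + K(10, V))² = (8*(-6) + 10²)² = (-48 + 100)² = 52² = 2704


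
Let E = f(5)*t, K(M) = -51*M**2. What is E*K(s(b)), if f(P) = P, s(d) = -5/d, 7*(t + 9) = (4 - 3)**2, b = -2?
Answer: 197625/14 ≈ 14116.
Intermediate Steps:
t = -62/7 (t = -9 + (4 - 3)**2/7 = -9 + (1/7)*1**2 = -9 + (1/7)*1 = -9 + 1/7 = -62/7 ≈ -8.8571)
E = -310/7 (E = 5*(-62/7) = -310/7 ≈ -44.286)
E*K(s(b)) = -(-15810)*(-5/(-2))**2/7 = -(-15810)*(-5*(-1/2))**2/7 = -(-15810)*(5/2)**2/7 = -(-15810)*25/(7*4) = -310/7*(-1275/4) = 197625/14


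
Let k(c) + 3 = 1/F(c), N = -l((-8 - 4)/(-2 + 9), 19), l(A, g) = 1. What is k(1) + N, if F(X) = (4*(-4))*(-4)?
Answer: -255/64 ≈ -3.9844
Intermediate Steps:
N = -1 (N = -1*1 = -1)
F(X) = 64 (F(X) = -16*(-4) = 64)
k(c) = -191/64 (k(c) = -3 + 1/64 = -191/64)
k(1) + N = -191/64 - 1 = -255/64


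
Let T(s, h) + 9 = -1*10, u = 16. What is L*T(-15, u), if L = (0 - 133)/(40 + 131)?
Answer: 133/9 ≈ 14.778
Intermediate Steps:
T(s, h) = -19 (T(s, h) = -9 - 1*10 = -9 - 10 = -19)
L = -7/9 (L = -133/171 = -133*1/171 = -7/9 ≈ -0.77778)
L*T(-15, u) = -7/9*(-19) = 133/9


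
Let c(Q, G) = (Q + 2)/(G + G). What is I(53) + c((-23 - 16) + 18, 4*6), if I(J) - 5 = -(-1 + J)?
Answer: -2275/48 ≈ -47.396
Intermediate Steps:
I(J) = 6 - J (I(J) = 5 - (-1 + J) = 5 + (1 - J) = 6 - J)
c(Q, G) = (2 + Q)/(2*G) (c(Q, G) = (2 + Q)/((2*G)) = (2 + Q)*(1/(2*G)) = (2 + Q)/(2*G))
I(53) + c((-23 - 16) + 18, 4*6) = (6 - 1*53) + (2 + ((-23 - 16) + 18))/(2*((4*6))) = (6 - 53) + (½)*(2 + (-39 + 18))/24 = -47 + (½)*(1/24)*(2 - 21) = -47 + (½)*(1/24)*(-19) = -47 - 19/48 = -2275/48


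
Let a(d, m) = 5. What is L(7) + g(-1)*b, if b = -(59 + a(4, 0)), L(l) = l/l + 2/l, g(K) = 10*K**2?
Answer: -4471/7 ≈ -638.71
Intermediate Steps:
L(l) = 1 + 2/l
b = -64 (b = -(59 + 5) = -1*64 = -64)
L(7) + g(-1)*b = (2 + 7)/7 + (10*(-1)**2)*(-64) = (1/7)*9 + (10*1)*(-64) = 9/7 + 10*(-64) = 9/7 - 640 = -4471/7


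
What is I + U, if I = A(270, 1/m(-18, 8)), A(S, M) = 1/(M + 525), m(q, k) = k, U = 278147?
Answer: 1168495555/4201 ≈ 2.7815e+5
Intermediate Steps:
A(S, M) = 1/(525 + M)
I = 8/4201 (I = 1/(525 + 1/8) = 1/(4201/8) = 8/4201 ≈ 0.0019043)
I + U = 8/4201 + 278147 = 1168495555/4201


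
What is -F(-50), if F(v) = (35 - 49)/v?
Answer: -7/25 ≈ -0.28000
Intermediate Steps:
F(v) = -14/v
-F(-50) = -(-14)/(-50) = -(-14)*(-1)/50 = -1*7/25 = -7/25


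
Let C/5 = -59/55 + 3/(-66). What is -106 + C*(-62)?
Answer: 2647/11 ≈ 240.64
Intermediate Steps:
C = -123/22 (C = 5*(-59/55 + 3/(-66)) = 5*(-59*1/55 + 3*(-1/66)) = 5*(-59/55 - 1/22) = 5*(-123/110) = -123/22 ≈ -5.5909)
-106 + C*(-62) = -106 - 123/22*(-62) = -106 + 3813/11 = 2647/11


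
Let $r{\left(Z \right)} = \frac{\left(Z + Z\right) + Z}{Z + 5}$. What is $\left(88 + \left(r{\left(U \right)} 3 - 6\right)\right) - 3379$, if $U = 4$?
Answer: $-3293$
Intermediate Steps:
$r{\left(Z \right)} = \frac{3 Z}{5 + Z}$ ($r{\left(Z \right)} = \frac{2 Z + Z}{5 + Z} = \frac{3 Z}{5 + Z}$)
$\left(88 + \left(r{\left(U \right)} 3 - 6\right)\right) - 3379 = \left(88 - \left(6 - 3 \cdot 4 \frac{1}{5 + 4} \cdot 3\right)\right) - 3379 = \left(88 - \left(6 - 3 \cdot 4 \cdot \frac{1}{9} \cdot 3\right)\right) - 3379 = \left(88 + \left(\frac{4}{3} \cdot 3 - 6\right)\right) - 3379 = \left(88 + \left(4 - 6\right)\right) - 3379 = \left(88 - 2\right) - 3379 = 86 - 3379 = -3293$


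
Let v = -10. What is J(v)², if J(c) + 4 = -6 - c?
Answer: 0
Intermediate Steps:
J(c) = -10 - c (J(c) = -4 + (-6 - c) = -10 - c)
J(v)² = (-10 - 1*(-10))² = (-10 + 10)² = 0² = 0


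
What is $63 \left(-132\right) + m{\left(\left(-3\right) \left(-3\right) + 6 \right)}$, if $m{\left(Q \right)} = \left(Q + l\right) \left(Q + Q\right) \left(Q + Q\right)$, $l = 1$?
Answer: $6084$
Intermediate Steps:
$m{\left(Q \right)} = 4 Q^{2} \left(1 + Q\right)$ ($m{\left(Q \right)} = \left(Q + 1\right) \left(Q + Q\right) \left(Q + Q\right) = \left(1 + Q\right) 2 Q 2 Q = 2 Q \left(1 + Q\right) 2 Q = 4 Q^{2} \left(1 + Q\right)$)
$63 \left(-132\right) + m{\left(\left(-3\right) \left(-3\right) + 6 \right)} = 63 \left(-132\right) + 4 \left(\left(-3\right) \left(-3\right) + 6\right)^{2} \left(1 + \left(\left(-3\right) \left(-3\right) + 6\right)\right) = -8316 + 4 \left(9 + 6\right)^{2} \left(1 + \left(9 + 6\right)\right) = -8316 + 4 \cdot 15^{2} \left(1 + 15\right) = -8316 + 4 \cdot 225 \cdot 16 = -8316 + 14400 = 6084$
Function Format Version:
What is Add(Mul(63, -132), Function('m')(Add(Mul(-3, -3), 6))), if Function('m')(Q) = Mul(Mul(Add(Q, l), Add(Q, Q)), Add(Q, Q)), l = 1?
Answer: 6084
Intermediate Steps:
Function('m')(Q) = Mul(4, Pow(Q, 2), Add(1, Q)) (Function('m')(Q) = Mul(Mul(Add(Q, 1), Add(Q, Q)), Add(Q, Q)) = Mul(Mul(Add(1, Q), Mul(2, Q)), Mul(2, Q)) = Mul(Mul(2, Q, Add(1, Q)), Mul(2, Q)) = Mul(4, Pow(Q, 2), Add(1, Q)))
Add(Mul(63, -132), Function('m')(Add(Mul(-3, -3), 6))) = Add(Mul(63, -132), Mul(4, Pow(Add(Mul(-3, -3), 6), 2), Add(1, Add(Mul(-3, -3), 6)))) = Add(-8316, Mul(4, Pow(Add(9, 6), 2), Add(1, Add(9, 6)))) = Add(-8316, Mul(4, Pow(15, 2), Add(1, 15))) = Add(-8316, Mul(4, 225, 16)) = Add(-8316, 14400) = 6084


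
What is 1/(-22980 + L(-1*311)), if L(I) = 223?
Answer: -1/22757 ≈ -4.3943e-5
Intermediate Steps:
1/(-22980 + L(-1*311)) = 1/(-22980 + 223) = 1/(-22757) = -1/22757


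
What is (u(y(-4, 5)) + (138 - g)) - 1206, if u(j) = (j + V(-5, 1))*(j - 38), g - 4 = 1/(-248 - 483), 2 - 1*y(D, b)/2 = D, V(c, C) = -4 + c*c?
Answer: -1410829/731 ≈ -1930.0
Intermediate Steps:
V(c, C) = -4 + c²
y(D, b) = 4 - 2*D
g = 2923/731 (g = 4 + 1/(-248 - 483) = 4 + 1/(-731) = 4 - 1/731 = 2923/731 ≈ 3.9986)
u(j) = (-38 + j)*(21 + j) (u(j) = (j + (-4 + (-5)²))*(j - 38) = (j + (-4 + 25))*(-38 + j) = (j + 21)*(-38 + j) = (21 + j)*(-38 + j) = (-38 + j)*(21 + j))
(u(y(-4, 5)) + (138 - g)) - 1206 = ((-798 + (4 - 2*(-4))² - 17*(4 - 2*(-4))) + (138 - 1*2923/731)) - 1206 = ((-798 + (4 + 8)² - 17*(4 + 8)) + (138 - 2923/731)) - 1206 = ((-798 + 12² - 17*12) + 97955/731) - 1206 = ((-798 + 144 - 204) + 97955/731) - 1206 = (-858 + 97955/731) - 1206 = -529243/731 - 1206 = -1410829/731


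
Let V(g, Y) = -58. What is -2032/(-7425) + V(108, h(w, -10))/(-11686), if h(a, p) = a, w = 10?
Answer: 12088301/43384275 ≈ 0.27863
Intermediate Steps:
-2032/(-7425) + V(108, h(w, -10))/(-11686) = -2032/(-7425) - 58/(-11686) = -2032*(-1/7425) - 58*(-1/11686) = 2032/7425 + 29/5843 = 12088301/43384275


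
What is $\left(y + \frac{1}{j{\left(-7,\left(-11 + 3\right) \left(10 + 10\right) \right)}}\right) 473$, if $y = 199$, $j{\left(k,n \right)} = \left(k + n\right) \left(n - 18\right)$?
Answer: $\frac{2798019675}{29726} \approx 94127.0$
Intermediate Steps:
$j{\left(k,n \right)} = \left(-18 + n\right) \left(k + n\right)$ ($j{\left(k,n \right)} = \left(k + n\right) \left(-18 + n\right) = \left(-18 + n\right) \left(k + n\right)$)
$\left(y + \frac{1}{j{\left(-7,\left(-11 + 3\right) \left(10 + 10\right) \right)}}\right) 473 = \left(199 + \frac{1}{\left(\left(-11 + 3\right) \left(10 + 10\right)\right)^{2} - -126 - 18 \left(-11 + 3\right) \left(10 + 10\right) - 7 \left(-11 + 3\right) \left(10 + 10\right)}\right) 473 = \left(199 + \frac{1}{\left(\left(-8\right) 20\right)^{2} + 126 - 18 \left(\left(-8\right) 20\right) - 7 \left(\left(-8\right) 20\right)}\right) 473 = \left(199 + \frac{1}{\left(-160\right)^{2} + 126 - -2880 - -1120}\right) 473 = \left(199 + \frac{1}{25600 + 126 + 2880 + 1120}\right) 473 = \left(199 + \frac{1}{29726}\right) 473 = \frac{5915475}{29726} \cdot 473 = \frac{2798019675}{29726}$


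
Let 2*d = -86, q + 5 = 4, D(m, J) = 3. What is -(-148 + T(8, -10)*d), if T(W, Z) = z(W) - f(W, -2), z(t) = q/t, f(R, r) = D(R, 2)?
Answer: 109/8 ≈ 13.625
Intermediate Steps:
q = -1 (q = -5 + 4 = -1)
f(R, r) = 3
d = -43 (d = (1/2)*(-86) = -43)
z(t) = -1/t
T(W, Z) = -3 - 1/W (T(W, Z) = -1/W - 1*3 = -1/W - 3 = -3 - 1/W)
-(-148 + T(8, -10)*d) = -(-148 + (-3 - 1/8)*(-43)) = -(-148 - 25/8*(-43)) = -(-148 + 1075/8) = -1*(-109/8) = 109/8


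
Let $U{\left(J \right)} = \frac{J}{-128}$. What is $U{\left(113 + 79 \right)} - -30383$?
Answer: $\frac{60763}{2} \approx 30382.0$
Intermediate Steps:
$U{\left(J \right)} = - \frac{J}{128}$ ($U{\left(J \right)} = J \left(- \frac{1}{128}\right) = - \frac{J}{128}$)
$U{\left(113 + 79 \right)} - -30383 = - \frac{113 + 79}{128} - -30383 = \left(- \frac{1}{128}\right) 192 + 30383 = - \frac{3}{2} + 30383 = \frac{60763}{2}$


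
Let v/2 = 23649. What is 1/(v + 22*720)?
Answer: 1/63138 ≈ 1.5838e-5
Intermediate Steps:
v = 47298 (v = 2*23649 = 47298)
1/(v + 22*720) = 1/(47298 + 22*720) = 1/(47298 + 15840) = 1/63138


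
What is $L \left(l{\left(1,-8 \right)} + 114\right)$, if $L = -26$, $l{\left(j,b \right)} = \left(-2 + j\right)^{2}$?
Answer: $-2990$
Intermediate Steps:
$L \left(l{\left(1,-8 \right)} + 114\right) = - 26 \left(\left(-2 + 1\right)^{2} + 114\right) = - 26 \left(\left(-1\right)^{2} + 114\right) = - 26 \left(1 + 114\right) = \left(-26\right) 115 = -2990$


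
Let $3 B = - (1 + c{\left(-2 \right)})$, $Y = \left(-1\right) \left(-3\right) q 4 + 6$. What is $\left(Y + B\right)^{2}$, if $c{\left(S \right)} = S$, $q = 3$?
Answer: $\frac{16129}{9} \approx 1792.1$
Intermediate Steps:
$Y = 42$ ($Y = \left(-1\right) \left(-3\right) 3 \cdot 4 + 6 = 3 \cdot 3 \cdot 4 + 6 = 9 \cdot 4 + 6 = 36 + 6 = 42$)
$B = \frac{1}{3}$ ($B = \frac{\left(-1\right) \left(1 - 2\right)}{3} = \frac{\left(-1\right) \left(-1\right)}{3} = \frac{1}{3} \cdot 1 = \frac{1}{3} \approx 0.33333$)
$\left(Y + B\right)^{2} = \left(42 + \frac{1}{3}\right)^{2} = \left(\frac{127}{3}\right)^{2} = \frac{16129}{9}$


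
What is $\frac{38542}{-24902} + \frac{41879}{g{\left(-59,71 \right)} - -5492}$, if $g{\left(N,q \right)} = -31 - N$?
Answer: $\frac{415059509}{68729520} \approx 6.039$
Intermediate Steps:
$\frac{38542}{-24902} + \frac{41879}{g{\left(-59,71 \right)} - -5492} = \frac{38542}{-24902} + \frac{41879}{\left(-31 - -59\right) - -5492} = 38542 \left(- \frac{1}{24902}\right) + \frac{41879}{\left(-31 + 59\right) + 5492} = - \frac{19271}{12451} + \frac{41879}{28 + 5492} = - \frac{19271}{12451} + \frac{41879}{5520} = \frac{415059509}{68729520}$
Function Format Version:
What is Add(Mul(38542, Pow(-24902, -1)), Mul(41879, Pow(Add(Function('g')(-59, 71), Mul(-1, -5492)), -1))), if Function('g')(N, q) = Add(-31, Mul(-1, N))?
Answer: Rational(415059509, 68729520) ≈ 6.0390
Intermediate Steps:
Add(Mul(38542, Pow(-24902, -1)), Mul(41879, Pow(Add(Function('g')(-59, 71), Mul(-1, -5492)), -1))) = Add(Mul(38542, Pow(-24902, -1)), Mul(41879, Pow(Add(Add(-31, Mul(-1, -59)), Mul(-1, -5492)), -1))) = Add(Mul(38542, Rational(-1, 24902)), Mul(41879, Pow(Add(Add(-31, 59), 5492), -1))) = Add(Rational(-19271, 12451), Mul(41879, Pow(Add(28, 5492), -1))) = Add(Rational(-19271, 12451), Mul(41879, Pow(5520, -1))) = Add(Rational(-19271, 12451), Mul(41879, Rational(1, 5520))) = Add(Rational(-19271, 12451), Rational(41879, 5520)) = Rational(415059509, 68729520)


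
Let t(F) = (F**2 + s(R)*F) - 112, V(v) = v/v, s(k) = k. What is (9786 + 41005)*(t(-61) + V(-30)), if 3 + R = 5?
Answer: 177159008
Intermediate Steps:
R = 2 (R = -3 + 5 = 2)
V(v) = 1
t(F) = -112 + F**2 + 2*F (t(F) = (F**2 + 2*F) - 112 = -112 + F**2 + 2*F)
(9786 + 41005)*(t(-61) + V(-30)) = (9786 + 41005)*((-112 + (-61)**2 + 2*(-61)) + 1) = 50791*((-112 + 3721 - 122) + 1) = 50791*(3487 + 1) = 50791*3488 = 177159008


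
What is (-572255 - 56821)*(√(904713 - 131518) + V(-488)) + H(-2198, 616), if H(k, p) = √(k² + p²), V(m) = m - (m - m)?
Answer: 306989088 - 629076*√773195 + 14*√26585 ≈ -2.4616e+8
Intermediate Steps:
V(m) = m (V(m) = m - 1*0 = m + 0 = m)
(-572255 - 56821)*(√(904713 - 131518) + V(-488)) + H(-2198, 616) = (-572255 - 56821)*(√(904713 - 131518) - 488) + √((-2198)² + 616²) = -629076*(√773195 - 488) + √(4831204 + 379456) = -629076*(-488 + √773195) + √5210660 = (306989088 - 629076*√773195) + 14*√26585 = 306989088 - 629076*√773195 + 14*√26585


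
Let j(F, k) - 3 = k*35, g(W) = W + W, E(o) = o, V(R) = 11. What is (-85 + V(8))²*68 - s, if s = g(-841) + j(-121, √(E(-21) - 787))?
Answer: 374047 - 70*I*√202 ≈ 3.7405e+5 - 994.89*I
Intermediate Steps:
g(W) = 2*W
j(F, k) = 3 + 35*k (j(F, k) = 3 + k*35 = 3 + 35*k)
s = -1679 + 70*I*√202 (s = 2*(-841) + (3 + 35*√(-21 - 787)) = -1682 + (3 + 35*√(-808)) = -1682 + (3 + 35*(2*I*√202)) = -1682 + (3 + 70*I*√202) = -1679 + 70*I*√202 ≈ -1679.0 + 994.89*I)
(-85 + V(8))²*68 - s = (-85 + 11)²*68 - (-1679 + 70*I*√202) = (-74)²*68 + (1679 - 70*I*√202) = 5476*68 + (1679 - 70*I*√202) = 372368 + (1679 - 70*I*√202) = 374047 - 70*I*√202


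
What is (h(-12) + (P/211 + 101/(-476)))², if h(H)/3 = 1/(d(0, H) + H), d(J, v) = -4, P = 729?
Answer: 1506621228025/161398241536 ≈ 9.3348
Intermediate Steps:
h(H) = 3/(-4 + H)
(h(-12) + (P/211 + 101/(-476)))² = (3/(-4 - 12) + (729/211 + 101/(-476)))² = (3/(-16) + (729*(1/211) + 101*(-1/476)))² = (3*(-1/16) + (729/211 - 101/476))² = (-3/16 + 325693/100436)² = (1227445/401744)² = 1506621228025/161398241536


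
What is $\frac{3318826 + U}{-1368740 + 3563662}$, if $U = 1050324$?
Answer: $\frac{2184575}{1097461} \approx 1.9906$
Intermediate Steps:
$\frac{3318826 + U}{-1368740 + 3563662} = \frac{3318826 + 1050324}{-1368740 + 3563662} = \frac{4369150}{2194922} = 4369150 \cdot \frac{1}{2194922} = \frac{2184575}{1097461}$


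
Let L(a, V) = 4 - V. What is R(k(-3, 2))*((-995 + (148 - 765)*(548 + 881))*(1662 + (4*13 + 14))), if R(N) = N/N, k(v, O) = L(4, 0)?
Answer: -1525284864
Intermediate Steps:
k(v, O) = 4 (k(v, O) = 4 - 1*0 = 4 + 0 = 4)
R(N) = 1
R(k(-3, 2))*((-995 + (148 - 765)*(548 + 881))*(1662 + (4*13 + 14))) = 1*((-995 + (148 - 765)*(548 + 881))*(1662 + (4*13 + 14))) = 1*((-995 - 617*1429)*(1662 + (52 + 14))) = 1*((-995 - 881693)*(1662 + 66)) = 1*(-882688*1728) = 1*(-1525284864) = -1525284864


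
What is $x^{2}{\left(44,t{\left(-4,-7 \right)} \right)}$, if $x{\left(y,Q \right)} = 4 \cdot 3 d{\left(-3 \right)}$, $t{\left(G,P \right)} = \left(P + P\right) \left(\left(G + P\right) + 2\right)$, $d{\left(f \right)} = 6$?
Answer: $5184$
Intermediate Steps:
$t{\left(G,P \right)} = 2 P \left(2 + G + P\right)$
$x{\left(y,Q \right)} = 72$ ($x{\left(y,Q \right)} = 4 \cdot 3 \cdot 6 = 12 \cdot 6 = 72$)
$x^{2}{\left(44,t{\left(-4,-7 \right)} \right)} = 72^{2} = 5184$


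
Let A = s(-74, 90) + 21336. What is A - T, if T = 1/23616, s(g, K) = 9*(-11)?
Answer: 501532991/23616 ≈ 21237.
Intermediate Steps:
s(g, K) = -99
T = 1/23616 ≈ 4.2344e-5
A = 21237 (A = -99 + 21336 = 21237)
A - T = 21237 - 1*1/23616 = 21237 - 1/23616 = 501532991/23616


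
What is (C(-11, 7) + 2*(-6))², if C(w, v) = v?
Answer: 25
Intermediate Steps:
(C(-11, 7) + 2*(-6))² = (7 + 2*(-6))² = (7 - 12)² = (-5)² = 25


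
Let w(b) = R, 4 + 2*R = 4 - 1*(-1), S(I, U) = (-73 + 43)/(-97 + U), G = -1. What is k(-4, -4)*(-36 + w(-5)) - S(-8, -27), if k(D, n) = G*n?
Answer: -8819/62 ≈ -142.24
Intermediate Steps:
k(D, n) = -n
S(I, U) = -30/(-97 + U)
R = 1/2 (R = -2 + (4 - 1*(-1))/2 = -2 + (4 + 1)/2 = -2 + (1/2)*5 = -2 + 5/2 = 1/2 ≈ 0.50000)
w(b) = 1/2
k(-4, -4)*(-36 + w(-5)) - S(-8, -27) = (-1*(-4))*(-36 + 1/2) - (-30)/(-97 - 27) = 4*(-71/2) - (-30)/(-124) = -142 - (-30)*(-1)/124 = -142 - 1*15/62 = -142 - 15/62 = -8819/62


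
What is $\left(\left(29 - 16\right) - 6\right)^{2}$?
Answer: $49$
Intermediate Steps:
$\left(\left(29 - 16\right) - 6\right)^{2} = \left(13 - 6\right)^{2} = 7^{2} = 49$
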